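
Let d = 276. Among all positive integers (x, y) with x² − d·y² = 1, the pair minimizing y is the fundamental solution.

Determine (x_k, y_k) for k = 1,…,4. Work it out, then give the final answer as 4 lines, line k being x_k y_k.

[16; 1,1,1,1,2,2,2,1,1,1,1,32] for √276; ℓ=12 ⇒ convergent index 11
i=0: a=16 ⇒ p=16, q=1
i=1: a=1 ⇒ p=17, q=1
…
i=3: a=1 ⇒ p=50, q=3
i=4: a=1 ⇒ p=83, q=5
…
i=6: a=2 ⇒ p=515, q=31
i=7: a=2 ⇒ p=1246, q=75
i=8: a=1 ⇒ p=1761, q=106
…
i=10: a=1 ⇒ p=4768, q=287
i=11: a=1 ⇒ p=7775, q=468
→ (7775, 468).  Check: 7775²=60450625, 276·468²=60450624, difference 1.
k=2:  x_2 = 7775·7775+276·468·468 = 120901249,  y_2 = 7775·468+468·7775 = 7277400
k=3:  x_3 = 7775·120901249+276·468·7277400 = 1880014414175,  y_3 = 7775·7277400+468·120901249 = 113163569532
k=4:  x_4 = 7775·1880014414175+276·468·113163569532 = 29234224019520001,  y_4 = 7775·113163569532+468·1880014414175 = 1759693498945200

7775 468
120901249 7277400
1880014414175 113163569532
29234224019520001 1759693498945200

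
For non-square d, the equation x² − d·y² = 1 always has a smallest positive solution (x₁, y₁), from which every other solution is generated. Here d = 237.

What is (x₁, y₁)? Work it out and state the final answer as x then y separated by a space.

228151 14820

d=237: √d = [15; 2,1,1,7,10,7,1,1,2,30] (ℓ=10, even), read p_9/q_9
i=0: a=15 ⇒ p=15, q=1
…
i=3: a=1 ⇒ p=77, q=5
i=4: a=7 ⇒ p=585, q=38
…
i=6: a=7 ⇒ p=42074, q=2733
…
i=8: a=1 ⇒ p=90075, q=5851
i=9: a=2 ⇒ p=228151, q=14820
→ (228151, 14820).  Check: 228151²=52052878801, 237·14820²=52052878800, difference 1.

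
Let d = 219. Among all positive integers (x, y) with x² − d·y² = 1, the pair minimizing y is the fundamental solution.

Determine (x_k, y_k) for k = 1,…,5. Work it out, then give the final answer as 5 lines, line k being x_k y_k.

74 5
10951 740
1620674 109515
239848801 16207480
35496001874 2398597525

√219 = [14; 1,3,1,28, …], period ℓ=4 (even) → k=3
step 0: (14, 1)  from 14·(1,0) + (0,1)
step 1: (15, 1)  from 1·(14,1) + (1,0)
step 2: (59, 4)  from 3·(15,1) + (14,1)
step 3: (74, 5)  from 1·(59,4) + (15,1)
fundamental: x₁=74, y₁=5  (since 5476 − 219·25 = 1)
n=2: (74,5)∘(74,5) = (74·74+219·5·5, 74·5+5·74) = (10951,740)
n=3: (10951,740)∘(74,5) = (74·10951+219·5·740, 74·740+5·10951) = (1620674,109515)
n=4: (1620674,109515)∘(74,5) = (74·1620674+219·5·109515, 74·109515+5·1620674) = (239848801,16207480)
n=5: (239848801,16207480)∘(74,5) = (74·239848801+219·5·16207480, 74·16207480+5·239848801) = (35496001874,2398597525)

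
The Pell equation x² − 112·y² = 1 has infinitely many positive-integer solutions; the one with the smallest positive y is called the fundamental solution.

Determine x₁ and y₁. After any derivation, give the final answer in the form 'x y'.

√112 = [10; 1,1,2,1,1,20, …], period ℓ=6 (even) → k=5
i=0: a=10 ⇒ p=10, q=1
…
i=4: a=1 ⇒ p=74, q=7
i=5: a=1 ⇒ p=127, q=12
(x₁, y₁) = (127, 12);  127² − 112·12² = 1 ✓

127 12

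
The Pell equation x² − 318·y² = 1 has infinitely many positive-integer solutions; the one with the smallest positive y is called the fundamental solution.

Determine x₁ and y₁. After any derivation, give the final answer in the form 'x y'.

107 6

d=318: √d = [17; 1,4,1,34] (ℓ=4, even), read p_3/q_3
i=0: a=17 ⇒ p=17, q=1
i=1: a=1 ⇒ p=18, q=1
i=2: a=4 ⇒ p=89, q=5
i=3: a=1 ⇒ p=107, q=6
(x₁, y₁) = (107, 6);  107² − 318·6² = 1 ✓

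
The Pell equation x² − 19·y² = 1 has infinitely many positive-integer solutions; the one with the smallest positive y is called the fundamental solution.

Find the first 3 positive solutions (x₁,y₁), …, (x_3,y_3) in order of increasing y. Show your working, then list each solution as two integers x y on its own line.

170 39
57799 13260
19651490 4508361

[4; 2,1,3,1,2,8] for √19; ℓ=6 ⇒ convergent index 5
k=0  a_k=4  p_k/q_k = 4/1
k=1  a_k=2  p_k/q_k = 9/2
k=2  a_k=1  p_k/q_k = 13/3
k=3  a_k=3  p_k/q_k = 48/11
k=4  a_k=1  p_k/q_k = 61/14
k=5  a_k=2  p_k/q_k = 170/39
fundamental: x₁=170, y₁=39  (since 28900 − 19·1521 = 1)
(170+39√19)^2 = 57799 + 13260√19
(170+39√19)^3 = 19651490 + 4508361√19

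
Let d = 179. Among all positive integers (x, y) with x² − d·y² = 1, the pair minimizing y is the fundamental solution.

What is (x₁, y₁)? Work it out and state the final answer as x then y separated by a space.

4190210 313191

[13; 2,1,1,1,3,…,1,2,26] for √179; ℓ=14 ⇒ convergent index 13
k=0  a_k=13  p_k/q_k = 13/1
k=1  a_k=2  p_k/q_k = 27/2
k=2  a_k=1  p_k/q_k = 40/3
k=3  a_k=1  p_k/q_k = 67/5
k=4  a_k=1  p_k/q_k = 107/8
k=5  a_k=3  p_k/q_k = 388/29
k=6  a_k=5  p_k/q_k = 2047/153
k=7  a_k=13  p_k/q_k = 26999/2018
k=8  a_k=5  p_k/q_k = 137042/10243
k=9  a_k=3  p_k/q_k = 438125/32747
…
k=11  a_k=1  p_k/q_k = 1013292/75737
k=12  a_k=1  p_k/q_k = 1588459/118727
k=13  a_k=2  p_k/q_k = 4190210/313191
→ (4190210, 313191).  Check: 4190210²=17557859844100, 179·313191²=17557859844099, difference 1.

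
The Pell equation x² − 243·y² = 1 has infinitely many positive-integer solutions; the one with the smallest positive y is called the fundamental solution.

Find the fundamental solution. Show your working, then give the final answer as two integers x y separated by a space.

70226 4505

√243 → a₀=15, period (1,1,2,3,15,3,2,1,1,30); ℓ=10 even so k=9
a_0=15:  p_0=15·1+0=15,  q_0=15·0+1=1
…
a_3=2:  p_3=2·31+16=78,  q_3=2·2+1=5
a_4=3:  p_4=3·78+31=265,  q_4=3·5+2=17
…
a_6=3:  p_6=3·4053+265=12424,  q_6=3·260+17=797
…
a_8=1:  p_8=1·28901+12424=41325,  q_8=1·1854+797=2651
a_9=1:  p_9=1·41325+28901=70226,  q_9=1·2651+1854=4505
fundamental: x₁=70226, y₁=4505  (since 4931691076 − 243·20295025 = 1)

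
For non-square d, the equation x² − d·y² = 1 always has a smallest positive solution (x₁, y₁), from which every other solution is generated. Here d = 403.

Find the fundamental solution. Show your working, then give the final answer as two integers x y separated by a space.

669878 33369

[20; 13,2,1,3,1,3,1,2,13,40] for √403; ℓ=10 ⇒ convergent index 9
i=0: a=20 ⇒ p=20, q=1
i=1: a=13 ⇒ p=261, q=13
…
i=4: a=3 ⇒ p=2951, q=147
…
i=6: a=3 ⇒ p=14213, q=708
i=7: a=1 ⇒ p=17967, q=895
i=8: a=2 ⇒ p=50147, q=2498
i=9: a=13 ⇒ p=669878, q=33369
(x₁, y₁) = (669878, 33369);  669878² − 403·33369² = 1 ✓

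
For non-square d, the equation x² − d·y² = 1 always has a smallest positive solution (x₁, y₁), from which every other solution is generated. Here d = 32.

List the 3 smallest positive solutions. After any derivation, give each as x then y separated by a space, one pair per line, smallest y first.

17 3
577 102
19601 3465

√32 = [5; 1,1,1,10, …], period ℓ=4 (even) → k=3
k=0  a_k=5  p_k/q_k = 5/1
k=1  a_k=1  p_k/q_k = 6/1
k=2  a_k=1  p_k/q_k = 11/2
k=3  a_k=1  p_k/q_k = 17/3
fundamental: x₁=17, y₁=3  (since 289 − 32·9 = 1)
n=2: (17,3)∘(17,3) = (17·17+32·3·3, 17·3+3·17) = (577,102)
n=3: (577,102)∘(17,3) = (17·577+32·3·102, 17·102+3·577) = (19601,3465)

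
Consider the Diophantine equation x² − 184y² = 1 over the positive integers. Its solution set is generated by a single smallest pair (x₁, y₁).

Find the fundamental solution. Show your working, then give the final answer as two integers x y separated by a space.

d=184: √d = [13; 1,1,3,2,1,2,1,2,3,1,1,26] (ℓ=12, even), read p_11/q_11
step 0: (13, 1)  from 13·(1,0) + (0,1)
step 1: (14, 1)  from 1·(13,1) + (1,0)
step 2: (27, 2)  from 1·(14,1) + (13,1)
step 3: (95, 7)  from 3·(27,2) + (14,1)
step 4: (217, 16)  from 2·(95,7) + (27,2)
step 5: (312, 23)  from 1·(217,16) + (95,7)
step 6: (841, 62)  from 2·(312,23) + (217,16)
step 7: (1153, 85)  from 1·(841,62) + (312,23)
…
step 9: (10594, 781)  from 3·(3147,232) + (1153,85)
step 10: (13741, 1013)  from 1·(10594,781) + (3147,232)
step 11: (24335, 1794)  from 1·(13741,1013) + (10594,781)
(x₁, y₁) = (24335, 1794);  24335² − 184·1794² = 1 ✓

24335 1794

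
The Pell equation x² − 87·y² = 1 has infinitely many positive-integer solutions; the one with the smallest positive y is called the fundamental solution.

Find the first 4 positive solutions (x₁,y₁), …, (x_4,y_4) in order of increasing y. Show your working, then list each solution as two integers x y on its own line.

√87 → a₀=9, period (3,18); ℓ=2 even so k=1
k=0  a_k=9  p_k/q_k = 9/1
k=1  a_k=3  p_k/q_k = 28/3
(x₁, y₁) = (28, 3);  28² − 87·3² = 1 ✓
n=2: (28,3)∘(28,3) = (28·28+87·3·3, 28·3+3·28) = (1567,168)
n=3: (1567,168)∘(28,3) = (28·1567+87·3·168, 28·168+3·1567) = (87724,9405)
n=4: (87724,9405)∘(28,3) = (28·87724+87·3·9405, 28·9405+3·87724) = (4910977,526512)

28 3
1567 168
87724 9405
4910977 526512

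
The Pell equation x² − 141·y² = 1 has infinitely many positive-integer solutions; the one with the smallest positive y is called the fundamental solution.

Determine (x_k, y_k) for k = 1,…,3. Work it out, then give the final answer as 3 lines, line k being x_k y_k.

√141 = [11; 1,6,1,22, …], period ℓ=4 (even) → k=3
a_0=11:  p_0=11·1+0=11,  q_0=11·0+1=1
a_1=1:  p_1=1·11+1=12,  q_1=1·1+0=1
a_2=6:  p_2=6·12+11=83,  q_2=6·1+1=7
a_3=1:  p_3=1·83+12=95,  q_3=1·7+1=8
fundamental: x₁=95, y₁=8  (since 9025 − 141·64 = 1)
k=2:  x_2 = 95·95+141·8·8 = 18049,  y_2 = 95·8+8·95 = 1520
k=3:  x_3 = 95·18049+141·8·1520 = 3429215,  y_3 = 95·1520+8·18049 = 288792

95 8
18049 1520
3429215 288792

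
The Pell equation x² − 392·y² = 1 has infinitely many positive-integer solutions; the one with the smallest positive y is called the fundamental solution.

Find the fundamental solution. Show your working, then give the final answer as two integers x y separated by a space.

99 5

[19; 1,3,1,38] for √392; ℓ=4 ⇒ convergent index 3
a_0=19:  p_0=19·1+0=19,  q_0=19·0+1=1
a_1=1:  p_1=1·19+1=20,  q_1=1·1+0=1
a_2=3:  p_2=3·20+19=79,  q_2=3·1+1=4
a_3=1:  p_3=1·79+20=99,  q_3=1·4+1=5
(x₁, y₁) = (99, 5);  99² − 392·5² = 1 ✓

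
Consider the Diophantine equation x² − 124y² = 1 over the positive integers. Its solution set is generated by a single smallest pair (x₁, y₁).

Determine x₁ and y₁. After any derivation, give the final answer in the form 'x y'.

4620799 414960

√124 = [11; 7,2,1,1,1,…,2,7,22, …], period ℓ=16 (even) → k=15
a_0=11:  p_0=11·1+0=11,  q_0=11·0+1=1
…
a_4=1:  p_4=1·245+167=412,  q_4=1·22+15=37
a_5=1:  p_5=1·412+245=657,  q_5=1·37+22=59
…
a_9=1:  p_9=1·14543+3040=17583,  q_9=1·1306+273=1579
…
a_12=1:  p_12=1·84875+67292=152167,  q_12=1·7622+6043=13665
…
a_14=2:  p_14=2·237042+152167=626251,  q_14=2·21287+13665=56239
a_15=7:  p_15=7·626251+237042=4620799,  q_15=7·56239+21287=414960
→ (4620799, 414960).  Check: 4620799²=21351783398401, 124·414960²=21351783398400, difference 1.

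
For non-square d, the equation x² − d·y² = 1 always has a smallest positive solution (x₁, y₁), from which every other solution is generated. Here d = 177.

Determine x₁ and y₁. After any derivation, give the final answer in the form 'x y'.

62423 4692

√177 = [13; 3,3,2,8,2,3,3,26, …], period ℓ=8 (even) → k=7
step 0: (13, 1)  from 13·(1,0) + (0,1)
step 1: (40, 3)  from 3·(13,1) + (1,0)
…
step 3: (306, 23)  from 2·(133,10) + (40,3)
…
step 5: (5468, 411)  from 2·(2581,194) + (306,23)
step 6: (18985, 1427)  from 3·(5468,411) + (2581,194)
step 7: (62423, 4692)  from 3·(18985,1427) + (5468,411)
fundamental: x₁=62423, y₁=4692  (since 3896630929 − 177·22014864 = 1)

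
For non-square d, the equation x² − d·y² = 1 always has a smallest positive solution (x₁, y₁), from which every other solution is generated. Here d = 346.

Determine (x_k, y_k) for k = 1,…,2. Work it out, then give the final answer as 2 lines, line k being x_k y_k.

[18; 1,1,1,1,36] for √346; ℓ=5 ⇒ convergent index 9
a_0=18:  p_0=18·1+0=18,  q_0=18·0+1=1
a_1=1:  p_1=1·18+1=19,  q_1=1·1+0=1
a_2=1:  p_2=1·19+18=37,  q_2=1·1+1=2
a_3=1:  p_3=1·37+19=56,  q_3=1·2+1=3
a_4=1:  p_4=1·56+37=93,  q_4=1·3+2=5
a_5=36:  p_5=36·93+56=3404,  q_5=36·5+3=183
a_6=1:  p_6=1·3404+93=3497,  q_6=1·183+5=188
a_7=1:  p_7=1·3497+3404=6901,  q_7=1·188+183=371
a_8=1:  p_8=1·6901+3497=10398,  q_8=1·371+188=559
a_9=1:  p_9=1·10398+6901=17299,  q_9=1·559+371=930
fundamental: x₁=17299, y₁=930  (since 299255401 − 346·864900 = 1)
n=2: (17299,930)∘(17299,930) = (17299·17299+346·930·930, 17299·930+930·17299) = (598510801,32176140)

17299 930
598510801 32176140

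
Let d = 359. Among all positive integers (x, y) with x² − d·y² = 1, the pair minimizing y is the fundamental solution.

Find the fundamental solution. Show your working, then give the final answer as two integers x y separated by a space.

[18; 1,17,1,36] for √359; ℓ=4 ⇒ convergent index 3
step 0: (18, 1)  from 18·(1,0) + (0,1)
…
step 2: (341, 18)  from 17·(19,1) + (18,1)
step 3: (360, 19)  from 1·(341,18) + (19,1)
fundamental: x₁=360, y₁=19  (since 129600 − 359·361 = 1)

360 19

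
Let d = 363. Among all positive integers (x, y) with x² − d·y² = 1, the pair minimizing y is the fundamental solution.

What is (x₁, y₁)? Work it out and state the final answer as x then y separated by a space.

362 19

d=363: √d = [19; 19,38] (ℓ=2, even), read p_1/q_1
i=0: a=19 ⇒ p=19, q=1
i=1: a=19 ⇒ p=362, q=19
fundamental: x₁=362, y₁=19  (since 131044 − 363·361 = 1)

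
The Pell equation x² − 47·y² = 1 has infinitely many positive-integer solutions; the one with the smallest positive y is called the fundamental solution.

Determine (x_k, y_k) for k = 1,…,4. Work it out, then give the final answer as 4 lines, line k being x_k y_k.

[6; 1,5,1,12] for √47; ℓ=4 ⇒ convergent index 3
i=0: a=6 ⇒ p=6, q=1
i=1: a=1 ⇒ p=7, q=1
i=2: a=5 ⇒ p=41, q=6
i=3: a=1 ⇒ p=48, q=7
fundamental: x₁=48, y₁=7  (since 2304 − 47·49 = 1)
(x_2, y_2) = (48·48 + 47·7·7, 48·7 + 7·48) = (4607, 672)
(x_3, y_3) = (48·4607 + 47·7·672, 48·672 + 7·4607) = (442224, 64505)
(x_4, y_4) = (48·442224 + 47·7·64505, 48·64505 + 7·442224) = (42448897, 6191808)

48 7
4607 672
442224 64505
42448897 6191808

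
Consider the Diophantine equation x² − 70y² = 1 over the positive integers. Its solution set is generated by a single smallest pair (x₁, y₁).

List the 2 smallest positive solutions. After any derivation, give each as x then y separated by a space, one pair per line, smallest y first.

251 30
126001 15060

√70 = [8; 2,1,2,1,2,16, …], period ℓ=6 (even) → k=5
a_0=8:  p_0=8·1+0=8,  q_0=8·0+1=1
…
a_4=1:  p_4=1·67+25=92,  q_4=1·8+3=11
a_5=2:  p_5=2·92+67=251,  q_5=2·11+8=30
→ (251, 30).  Check: 251²=63001, 70·30²=63000, difference 1.
(x_2, y_2) = (251·251 + 70·30·30, 251·30 + 30·251) = (126001, 15060)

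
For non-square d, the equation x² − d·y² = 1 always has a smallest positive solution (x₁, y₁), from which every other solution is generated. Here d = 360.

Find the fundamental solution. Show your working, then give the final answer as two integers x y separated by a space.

19 1

[18; 1,36] for √360; ℓ=2 ⇒ convergent index 1
i=0: a=18 ⇒ p=18, q=1
i=1: a=1 ⇒ p=19, q=1
→ (19, 1).  Check: 19²=361, 360·1²=360, difference 1.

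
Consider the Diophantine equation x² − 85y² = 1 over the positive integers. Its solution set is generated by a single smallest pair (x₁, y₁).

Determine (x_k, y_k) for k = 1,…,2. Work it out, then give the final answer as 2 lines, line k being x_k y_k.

[9; 4,1,1,4,18] for √85; ℓ=5 ⇒ convergent index 9
a_0=9:  p_0=9·1+0=9,  q_0=9·0+1=1
a_1=4:  p_1=4·9+1=37,  q_1=4·1+0=4
…
a_3=1:  p_3=1·46+37=83,  q_3=1·5+4=9
…
a_5=18:  p_5=18·378+83=6887,  q_5=18·41+9=747
…
a_8=1:  p_8=1·34813+27926=62739,  q_8=1·3776+3029=6805
a_9=4:  p_9=4·62739+34813=285769,  q_9=4·6805+3776=30996
→ (285769, 30996).  Check: 285769²=81663921361, 85·30996²=81663921360, difference 1.
n=2: (285769,30996)∘(285769,30996) = (285769·285769+85·30996·30996, 285769·30996+30996·285769) = (163327842721,17715391848)

285769 30996
163327842721 17715391848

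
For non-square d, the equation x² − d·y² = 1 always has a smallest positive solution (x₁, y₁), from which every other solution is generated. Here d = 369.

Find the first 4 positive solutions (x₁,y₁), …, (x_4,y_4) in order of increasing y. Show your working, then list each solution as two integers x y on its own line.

8396801 437120
141012534067201 7340819306240
2368108374136006451201 123278797782910239360
39769069528107045198367948801 2070295065004669620717268480

√369 → a₀=19, period (4,1,3,2,7,4,7,2,3,1,4,38); ℓ=12 even so k=11
step 0: (19, 1)  from 19·(1,0) + (0,1)
…
step 3: (365, 19)  from 3·(96,5) + (77,4)
step 4: (826, 43)  from 2·(365,19) + (96,5)
…
step 6: (25414, 1323)  from 4·(6147,320) + (826,43)
step 7: (184045, 9581)  from 7·(25414,1323) + (6147,320)
step 8: (393504, 20485)  from 2·(184045,9581) + (25414,1323)
…
step 10: (1758061, 91521)  from 1·(1364557,71036) + (393504,20485)
step 11: (8396801, 437120)  from 4·(1758061,91521) + (1364557,71036)
→ (8396801, 437120).  Check: 8396801²=70506267033601, 369·437120²=70506267033600, difference 1.
(x_2, y_2) = (8396801·8396801 + 369·437120·437120, 8396801·437120 + 437120·8396801) = (141012534067201, 7340819306240)
(x_3, y_3) = (8396801·141012534067201 + 369·437120·7340819306240, 8396801·7340819306240 + 437120·141012534067201) = (2368108374136006451201, 123278797782910239360)
(x_4, y_4) = (8396801·2368108374136006451201 + 369·437120·123278797782910239360, 8396801·123278797782910239360 + 437120·2368108374136006451201) = (39769069528107045198367948801, 2070295065004669620717268480)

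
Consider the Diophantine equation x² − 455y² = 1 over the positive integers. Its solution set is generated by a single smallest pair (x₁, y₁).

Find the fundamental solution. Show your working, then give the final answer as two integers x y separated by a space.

[21; 3,42] for √455; ℓ=2 ⇒ convergent index 1
step 0: (21, 1)  from 21·(1,0) + (0,1)
step 1: (64, 3)  from 3·(21,1) + (1,0)
→ (64, 3).  Check: 64²=4096, 455·3²=4095, difference 1.

64 3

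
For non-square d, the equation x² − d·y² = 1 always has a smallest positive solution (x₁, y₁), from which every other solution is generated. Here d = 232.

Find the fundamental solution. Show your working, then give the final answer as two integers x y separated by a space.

19603 1287

d=232: √d = [15; 4,3,7,3,4,30] (ℓ=6, even), read p_5/q_5
i=0: a=15 ⇒ p=15, q=1
i=1: a=4 ⇒ p=61, q=4
…
i=4: a=3 ⇒ p=4539, q=298
i=5: a=4 ⇒ p=19603, q=1287
(x₁, y₁) = (19603, 1287);  19603² − 232·1287² = 1 ✓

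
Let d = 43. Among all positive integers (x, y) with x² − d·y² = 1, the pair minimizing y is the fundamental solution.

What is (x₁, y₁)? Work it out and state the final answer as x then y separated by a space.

√43 → a₀=6, period (1,1,3,1,5,1,3,1,1,12); ℓ=10 even so k=9
k=0  a_k=6  p_k/q_k = 6/1
k=1  a_k=1  p_k/q_k = 7/1
…
k=3  a_k=3  p_k/q_k = 46/7
k=4  a_k=1  p_k/q_k = 59/9
…
k=7  a_k=3  p_k/q_k = 1541/235
k=8  a_k=1  p_k/q_k = 1941/296
k=9  a_k=1  p_k/q_k = 3482/531
(x₁, y₁) = (3482, 531);  3482² − 43·531² = 1 ✓

3482 531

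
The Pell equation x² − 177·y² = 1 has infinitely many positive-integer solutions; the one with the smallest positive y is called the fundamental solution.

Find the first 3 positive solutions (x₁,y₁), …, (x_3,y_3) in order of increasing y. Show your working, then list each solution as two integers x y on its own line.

[13; 3,3,2,8,2,3,3,26] for √177; ℓ=8 ⇒ convergent index 7
i=0: a=13 ⇒ p=13, q=1
…
i=3: a=2 ⇒ p=306, q=23
…
i=6: a=3 ⇒ p=18985, q=1427
i=7: a=3 ⇒ p=62423, q=4692
fundamental: x₁=62423, y₁=4692  (since 3896630929 − 177·22014864 = 1)
k=2:  x_2 = 62423·62423+177·4692·4692 = 7793261857,  y_2 = 62423·4692+4692·62423 = 585777432
k=3:  x_3 = 62423·7793261857+177·4692·585777432 = 972957569736599,  y_3 = 62423·585777432+4692·7793261857 = 73131969270780

62423 4692
7793261857 585777432
972957569736599 73131969270780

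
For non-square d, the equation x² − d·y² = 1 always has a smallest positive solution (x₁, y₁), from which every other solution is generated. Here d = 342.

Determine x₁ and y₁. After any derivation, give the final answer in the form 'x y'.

37 2

d=342: √d = [18; 2,36] (ℓ=2, even), read p_1/q_1
step 0: (18, 1)  from 18·(1,0) + (0,1)
step 1: (37, 2)  from 2·(18,1) + (1,0)
(x₁, y₁) = (37, 2);  37² − 342·2² = 1 ✓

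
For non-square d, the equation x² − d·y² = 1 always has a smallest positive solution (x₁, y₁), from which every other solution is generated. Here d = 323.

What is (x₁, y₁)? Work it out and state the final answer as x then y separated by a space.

√323 = [17; 1,34, …], period ℓ=2 (even) → k=1
k=0  a_k=17  p_k/q_k = 17/1
k=1  a_k=1  p_k/q_k = 18/1
→ (18, 1).  Check: 18²=324, 323·1²=323, difference 1.

18 1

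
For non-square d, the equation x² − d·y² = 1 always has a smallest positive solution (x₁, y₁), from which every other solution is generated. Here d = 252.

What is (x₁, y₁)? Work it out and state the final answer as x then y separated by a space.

[15; 1,6,1,30] for √252; ℓ=4 ⇒ convergent index 3
step 0: (15, 1)  from 15·(1,0) + (0,1)
…
step 2: (111, 7)  from 6·(16,1) + (15,1)
step 3: (127, 8)  from 1·(111,7) + (16,1)
fundamental: x₁=127, y₁=8  (since 16129 − 252·64 = 1)

127 8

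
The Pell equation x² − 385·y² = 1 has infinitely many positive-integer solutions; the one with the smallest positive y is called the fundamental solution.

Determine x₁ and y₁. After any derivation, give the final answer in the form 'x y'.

d=385: √d = [19; 1,1,1,1,1,…,1,1,38] (ℓ=16, even), read p_15/q_15
i=0: a=19 ⇒ p=19, q=1
i=1: a=1 ⇒ p=20, q=1
…
i=3: a=1 ⇒ p=59, q=3
…
i=5: a=1 ⇒ p=157, q=8
i=6: a=3 ⇒ p=569, q=29
i=7: a=1 ⇒ p=726, q=37
i=8: a=2 ⇒ p=2021, q=103
i=9: a=1 ⇒ p=2747, q=140
i=10: a=3 ⇒ p=10262, q=523
i=11: a=1 ⇒ p=13009, q=663
i=12: a=1 ⇒ p=23271, q=1186
…
i=14: a=1 ⇒ p=59551, q=3035
i=15: a=1 ⇒ p=95831, q=4884
→ (95831, 4884).  Check: 95831²=9183580561, 385·4884²=9183580560, difference 1.

95831 4884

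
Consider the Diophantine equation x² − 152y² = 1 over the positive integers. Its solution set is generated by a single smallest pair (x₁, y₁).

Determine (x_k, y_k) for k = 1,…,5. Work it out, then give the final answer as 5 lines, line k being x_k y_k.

37 3
2737 222
202501 16425
14982337 1215228
1108490437 89910447

√152 → a₀=12, period (3,24); ℓ=2 even so k=1
k=0  a_k=12  p_k/q_k = 12/1
k=1  a_k=3  p_k/q_k = 37/3
fundamental: x₁=37, y₁=3  (since 1369 − 152·9 = 1)
k=2:  x_2 = 37·37+152·3·3 = 2737,  y_2 = 37·3+3·37 = 222
k=3:  x_3 = 37·2737+152·3·222 = 202501,  y_3 = 37·222+3·2737 = 16425
k=4:  x_4 = 37·202501+152·3·16425 = 14982337,  y_4 = 37·16425+3·202501 = 1215228
k=5:  x_5 = 37·14982337+152·3·1215228 = 1108490437,  y_5 = 37·1215228+3·14982337 = 89910447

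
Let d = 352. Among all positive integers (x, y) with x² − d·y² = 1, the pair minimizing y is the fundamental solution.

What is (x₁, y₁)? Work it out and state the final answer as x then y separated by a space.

d=352: √d = [18; 1,3,5,9,5,3,1,36] (ℓ=8, even), read p_7/q_7
i=0: a=18 ⇒ p=18, q=1
i=1: a=1 ⇒ p=19, q=1
…
i=3: a=5 ⇒ p=394, q=21
…
i=6: a=3 ⇒ p=59118, q=3151
i=7: a=1 ⇒ p=77617, q=4137
(x₁, y₁) = (77617, 4137);  77617² − 352·4137² = 1 ✓

77617 4137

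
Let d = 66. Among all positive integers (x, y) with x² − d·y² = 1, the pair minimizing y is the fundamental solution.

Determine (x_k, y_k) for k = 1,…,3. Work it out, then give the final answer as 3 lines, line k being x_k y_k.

d=66: √d = [8; 8,16] (ℓ=2, even), read p_1/q_1
step 0: (8, 1)  from 8·(1,0) + (0,1)
step 1: (65, 8)  from 8·(8,1) + (1,0)
(x₁, y₁) = (65, 8);  65² − 66·8² = 1 ✓
(x_2, y_2) = (65·65 + 66·8·8, 65·8 + 8·65) = (8449, 1040)
(x_3, y_3) = (65·8449 + 66·8·1040, 65·1040 + 8·8449) = (1098305, 135192)

65 8
8449 1040
1098305 135192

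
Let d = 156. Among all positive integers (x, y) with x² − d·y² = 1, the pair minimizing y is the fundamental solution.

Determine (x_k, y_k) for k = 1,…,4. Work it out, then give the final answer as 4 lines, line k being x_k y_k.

25 2
1249 100
62425 4998
3120001 249800

√156 → a₀=12, period (2,24); ℓ=2 even so k=1
a_0=12:  p_0=12·1+0=12,  q_0=12·0+1=1
a_1=2:  p_1=2·12+1=25,  q_1=2·1+0=2
(x₁, y₁) = (25, 2);  25² − 156·2² = 1 ✓
k=2:  x_2 = 25·25+156·2·2 = 1249,  y_2 = 25·2+2·25 = 100
k=3:  x_3 = 25·1249+156·2·100 = 62425,  y_3 = 25·100+2·1249 = 4998
k=4:  x_4 = 25·62425+156·2·4998 = 3120001,  y_4 = 25·4998+2·62425 = 249800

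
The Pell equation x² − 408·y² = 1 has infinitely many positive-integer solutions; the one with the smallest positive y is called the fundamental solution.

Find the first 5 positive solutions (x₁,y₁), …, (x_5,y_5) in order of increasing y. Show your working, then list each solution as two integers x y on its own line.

101 5
20401 1010
4120901 204015
832401601 41210020
168141002501 8324220025

[20; 5,40] for √408; ℓ=2 ⇒ convergent index 1
i=0: a=20 ⇒ p=20, q=1
i=1: a=5 ⇒ p=101, q=5
→ (101, 5).  Check: 101²=10201, 408·5²=10200, difference 1.
k=2:  x_2 = 101·101+408·5·5 = 20401,  y_2 = 101·5+5·101 = 1010
k=3:  x_3 = 101·20401+408·5·1010 = 4120901,  y_3 = 101·1010+5·20401 = 204015
k=4:  x_4 = 101·4120901+408·5·204015 = 832401601,  y_4 = 101·204015+5·4120901 = 41210020
k=5:  x_5 = 101·832401601+408·5·41210020 = 168141002501,  y_5 = 101·41210020+5·832401601 = 8324220025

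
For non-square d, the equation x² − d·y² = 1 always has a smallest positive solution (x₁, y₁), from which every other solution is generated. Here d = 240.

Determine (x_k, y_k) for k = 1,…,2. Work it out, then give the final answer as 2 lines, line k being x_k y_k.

[15; 2,30] for √240; ℓ=2 ⇒ convergent index 1
step 0: (15, 1)  from 15·(1,0) + (0,1)
step 1: (31, 2)  from 2·(15,1) + (1,0)
fundamental: x₁=31, y₁=2  (since 961 − 240·4 = 1)
k=2:  x_2 = 31·31+240·2·2 = 1921,  y_2 = 31·2+2·31 = 124

31 2
1921 124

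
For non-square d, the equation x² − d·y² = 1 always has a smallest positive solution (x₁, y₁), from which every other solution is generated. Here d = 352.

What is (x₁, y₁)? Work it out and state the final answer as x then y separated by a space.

√352 → a₀=18, period (1,3,5,9,5,3,1,36); ℓ=8 even so k=7
a_0=18:  p_0=18·1+0=18,  q_0=18·0+1=1
a_1=1:  p_1=1·18+1=19,  q_1=1·1+0=1
a_2=3:  p_2=3·19+18=75,  q_2=3·1+1=4
a_3=5:  p_3=5·75+19=394,  q_3=5·4+1=21
a_4=9:  p_4=9·394+75=3621,  q_4=9·21+4=193
a_5=5:  p_5=5·3621+394=18499,  q_5=5·193+21=986
a_6=3:  p_6=3·18499+3621=59118,  q_6=3·986+193=3151
a_7=1:  p_7=1·59118+18499=77617,  q_7=1·3151+986=4137
→ (77617, 4137).  Check: 77617²=6024398689, 352·4137²=6024398688, difference 1.

77617 4137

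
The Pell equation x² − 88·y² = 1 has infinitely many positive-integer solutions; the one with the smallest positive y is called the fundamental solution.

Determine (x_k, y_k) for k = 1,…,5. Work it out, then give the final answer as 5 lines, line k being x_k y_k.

√88 = [9; 2,1,1,1,2,18, …], period ℓ=6 (even) → k=5
i=0: a=9 ⇒ p=9, q=1
i=1: a=2 ⇒ p=19, q=2
i=2: a=1 ⇒ p=28, q=3
i=3: a=1 ⇒ p=47, q=5
i=4: a=1 ⇒ p=75, q=8
i=5: a=2 ⇒ p=197, q=21
→ (197, 21).  Check: 197²=38809, 88·21²=38808, difference 1.
(197+21√88)^2 = 77617 + 8274√88
(197+21√88)^3 = 30580901 + 3259935√88
(197+21√88)^4 = 12048797377 + 1284406116√88
(197+21√88)^5 = 4747195585637 + 506052749769√88

197 21
77617 8274
30580901 3259935
12048797377 1284406116
4747195585637 506052749769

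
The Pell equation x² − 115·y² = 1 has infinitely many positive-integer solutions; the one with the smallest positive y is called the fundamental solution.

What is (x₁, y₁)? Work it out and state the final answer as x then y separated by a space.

1126 105

d=115: √d = [10; 1,2,1,1,1,1,1,2,1,20] (ℓ=10, even), read p_9/q_9
a_0=10:  p_0=10·1+0=10,  q_0=10·0+1=1
…
a_2=2:  p_2=2·11+10=32,  q_2=2·1+1=3
…
a_5=1:  p_5=1·75+43=118,  q_5=1·7+4=11
a_6=1:  p_6=1·118+75=193,  q_6=1·11+7=18
a_7=1:  p_7=1·193+118=311,  q_7=1·18+11=29
a_8=2:  p_8=2·311+193=815,  q_8=2·29+18=76
a_9=1:  p_9=1·815+311=1126,  q_9=1·76+29=105
(x₁, y₁) = (1126, 105);  1126² − 115·105² = 1 ✓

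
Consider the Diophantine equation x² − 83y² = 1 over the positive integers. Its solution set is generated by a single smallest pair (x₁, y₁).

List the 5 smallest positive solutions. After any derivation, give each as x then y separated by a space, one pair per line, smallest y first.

82 9
13447 1476
2205226 242055
361643617 39695544
59307347962 6509827161

√83 = [9; 9,18, …], period ℓ=2 (even) → k=1
a_0=9:  p_0=9·1+0=9,  q_0=9·0+1=1
a_1=9:  p_1=9·9+1=82,  q_1=9·1+0=9
fundamental: x₁=82, y₁=9  (since 6724 − 83·81 = 1)
(x_2, y_2) = (82·82 + 83·9·9, 82·9 + 9·82) = (13447, 1476)
(x_3, y_3) = (82·13447 + 83·9·1476, 82·1476 + 9·13447) = (2205226, 242055)
(x_4, y_4) = (82·2205226 + 83·9·242055, 82·242055 + 9·2205226) = (361643617, 39695544)
(x_5, y_5) = (82·361643617 + 83·9·39695544, 82·39695544 + 9·361643617) = (59307347962, 6509827161)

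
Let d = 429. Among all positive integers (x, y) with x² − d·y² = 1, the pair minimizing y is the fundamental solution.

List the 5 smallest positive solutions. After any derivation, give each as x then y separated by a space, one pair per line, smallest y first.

[20; 1,2,2,9,1,12,1,9,2,2,1,40] for √429; ℓ=12 ⇒ convergent index 11
k=0  a_k=20  p_k/q_k = 20/1
…
k=4  a_k=9  p_k/q_k = 1367/66
…
k=10  a_k=2  p_k/q_k = 1085636/52415
k=11  a_k=1  p_k/q_k = 1524095/73584
fundamental: x₁=1524095, y₁=73584  (since 2322865569025 − 429·5414605056 = 1)
(x_2, y_2) = (1524095·1524095 + 429·73584·73584, 1524095·73584 + 73584·1524095) = (4645731138049, 224298012960)
(x_3, y_3) = (1524095·4645731138049 + 429·73584·224298012960, 1524095·224298012960 + 73584·4645731138049) = (14161071197688057215, 683702960124468816)
(x_4, y_4) = (1524095·14161071197688057215 + 429·73584·683702960124468816, 1524095·683702960124468816 + 73584·14161071197688057215) = (43165635614076113391052801, 2084056526021580302230080)
(x_5, y_5) = (1524095·43165635614076113391052801 + 429·73584·2084056526021580302230080, 1524095·2084056526021580302230080 + 73584·43165635614076113391052801) = (131577058822456507006275549422975, 6352600262053037158494583086384)

1524095 73584
4645731138049 224298012960
14161071197688057215 683702960124468816
43165635614076113391052801 2084056526021580302230080
131577058822456507006275549422975 6352600262053037158494583086384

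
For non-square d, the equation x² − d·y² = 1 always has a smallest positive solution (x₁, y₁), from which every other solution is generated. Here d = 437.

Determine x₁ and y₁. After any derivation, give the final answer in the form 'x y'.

√437 = [20; 1,9,2,9,1,40, …], period ℓ=6 (even) → k=5
a_0=20:  p_0=20·1+0=20,  q_0=20·0+1=1
a_1=1:  p_1=1·20+1=21,  q_1=1·1+0=1
a_2=9:  p_2=9·21+20=209,  q_2=9·1+1=10
…
a_4=9:  p_4=9·439+209=4160,  q_4=9·21+10=199
a_5=1:  p_5=1·4160+439=4599,  q_5=1·199+21=220
fundamental: x₁=4599, y₁=220  (since 21150801 − 437·48400 = 1)

4599 220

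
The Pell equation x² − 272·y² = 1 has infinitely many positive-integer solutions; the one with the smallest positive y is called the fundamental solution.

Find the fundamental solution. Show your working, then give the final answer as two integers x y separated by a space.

d=272: √d = [16; 2,32] (ℓ=2, even), read p_1/q_1
i=0: a=16 ⇒ p=16, q=1
i=1: a=2 ⇒ p=33, q=2
(x₁, y₁) = (33, 2);  33² − 272·2² = 1 ✓

33 2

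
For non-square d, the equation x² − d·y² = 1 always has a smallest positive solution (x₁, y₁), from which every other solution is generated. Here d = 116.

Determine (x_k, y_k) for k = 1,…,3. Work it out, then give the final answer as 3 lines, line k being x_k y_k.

[10; 1,3,2,1,4,1,2,3,1,20] for √116; ℓ=10 ⇒ convergent index 9
a_0=10:  p_0=10·1+0=10,  q_0=10·0+1=1
a_1=1:  p_1=1·10+1=11,  q_1=1·1+0=1
a_2=3:  p_2=3·11+10=43,  q_2=3·1+1=4
a_3=2:  p_3=2·43+11=97,  q_3=2·4+1=9
a_4=1:  p_4=1·97+43=140,  q_4=1·9+4=13
a_5=4:  p_5=4·140+97=657,  q_5=4·13+9=61
a_6=1:  p_6=1·657+140=797,  q_6=1·61+13=74
…
a_8=3:  p_8=3·2251+797=7550,  q_8=3·209+74=701
a_9=1:  p_9=1·7550+2251=9801,  q_9=1·701+209=910
fundamental: x₁=9801, y₁=910  (since 96059601 − 116·828100 = 1)
k=2:  x_2 = 9801·9801+116·910·910 = 192119201,  y_2 = 9801·910+910·9801 = 17837820
k=3:  x_3 = 9801·192119201+116·910·17837820 = 3765920568201,  y_3 = 9801·17837820+910·192119201 = 349656946730

9801 910
192119201 17837820
3765920568201 349656946730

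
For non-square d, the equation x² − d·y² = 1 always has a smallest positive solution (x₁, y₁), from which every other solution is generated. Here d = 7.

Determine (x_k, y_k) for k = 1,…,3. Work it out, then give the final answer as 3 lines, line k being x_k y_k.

√7 → a₀=2, period (1,1,1,4); ℓ=4 even so k=3
a_0=2:  p_0=2·1+0=2,  q_0=2·0+1=1
…
a_2=1:  p_2=1·3+2=5,  q_2=1·1+1=2
a_3=1:  p_3=1·5+3=8,  q_3=1·2+1=3
→ (8, 3).  Check: 8²=64, 7·3²=63, difference 1.
(8+3√7)^2 = 127 + 48√7
(8+3√7)^3 = 2024 + 765√7

8 3
127 48
2024 765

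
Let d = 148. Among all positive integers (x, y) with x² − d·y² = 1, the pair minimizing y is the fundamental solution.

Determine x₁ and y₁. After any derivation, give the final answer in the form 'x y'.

√148 = [12; 6,24, …], period ℓ=2 (even) → k=1
step 0: (12, 1)  from 12·(1,0) + (0,1)
step 1: (73, 6)  from 6·(12,1) + (1,0)
fundamental: x₁=73, y₁=6  (since 5329 − 148·36 = 1)

73 6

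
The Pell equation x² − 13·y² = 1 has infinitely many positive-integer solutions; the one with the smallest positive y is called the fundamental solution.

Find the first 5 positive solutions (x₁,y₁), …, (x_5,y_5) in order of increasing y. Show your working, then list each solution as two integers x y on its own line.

√13 = [3; 1,1,1,1,6, …], period ℓ=5 (odd) → k=9
a_0=3:  p_0=3·1+0=3,  q_0=3·0+1=1
…
a_4=1:  p_4=1·11+7=18,  q_4=1·3+2=5
…
a_6=1:  p_6=1·119+18=137,  q_6=1·33+5=38
…
a_8=1:  p_8=1·256+137=393,  q_8=1·71+38=109
a_9=1:  p_9=1·393+256=649,  q_9=1·109+71=180
→ (649, 180).  Check: 649²=421201, 13·180²=421200, difference 1.
n=2: (649,180)∘(649,180) = (649·649+13·180·180, 649·180+180·649) = (842401,233640)
n=3: (842401,233640)∘(649,180) = (649·842401+13·180·233640, 649·233640+180·842401) = (1093435849,303264540)
n=4: (1093435849,303264540)∘(649,180) = (649·1093435849+13·180·303264540, 649·303264540+180·1093435849) = (1419278889601,393637139280)
n=5: (1419278889601,393637139280)∘(649,180) = (649·1419278889601+13·180·393637139280, 649·393637139280+180·1419278889601) = (1842222905266249,510940703520900)

649 180
842401 233640
1093435849 303264540
1419278889601 393637139280
1842222905266249 510940703520900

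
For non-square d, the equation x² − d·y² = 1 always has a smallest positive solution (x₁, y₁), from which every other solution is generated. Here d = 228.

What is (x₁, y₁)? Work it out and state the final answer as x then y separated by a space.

151 10

[15; 10,30] for √228; ℓ=2 ⇒ convergent index 1
k=0  a_k=15  p_k/q_k = 15/1
k=1  a_k=10  p_k/q_k = 151/10
→ (151, 10).  Check: 151²=22801, 228·10²=22800, difference 1.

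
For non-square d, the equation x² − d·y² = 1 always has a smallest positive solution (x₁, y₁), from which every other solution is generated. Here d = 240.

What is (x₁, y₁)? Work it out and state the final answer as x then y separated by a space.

[15; 2,30] for √240; ℓ=2 ⇒ convergent index 1
i=0: a=15 ⇒ p=15, q=1
i=1: a=2 ⇒ p=31, q=2
fundamental: x₁=31, y₁=2  (since 961 − 240·4 = 1)

31 2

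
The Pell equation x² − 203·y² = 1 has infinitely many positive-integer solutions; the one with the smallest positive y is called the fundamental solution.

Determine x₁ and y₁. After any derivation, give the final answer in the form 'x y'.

57 4

√203 = [14; 4,28, …], period ℓ=2 (even) → k=1
k=0  a_k=14  p_k/q_k = 14/1
k=1  a_k=4  p_k/q_k = 57/4
fundamental: x₁=57, y₁=4  (since 3249 − 203·16 = 1)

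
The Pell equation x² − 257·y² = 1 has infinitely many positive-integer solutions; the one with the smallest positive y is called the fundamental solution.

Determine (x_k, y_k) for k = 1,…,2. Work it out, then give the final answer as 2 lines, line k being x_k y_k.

√257 = [16; 32, …], period ℓ=1 (odd) → k=1
k=0  a_k=16  p_k/q_k = 16/1
k=1  a_k=32  p_k/q_k = 513/32
→ (513, 32).  Check: 513²=263169, 257·32²=263168, difference 1.
k=2:  x_2 = 513·513+257·32·32 = 526337,  y_2 = 513·32+32·513 = 32832

513 32
526337 32832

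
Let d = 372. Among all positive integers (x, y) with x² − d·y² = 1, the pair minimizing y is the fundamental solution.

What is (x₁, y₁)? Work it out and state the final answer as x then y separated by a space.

12151 630

√372 → a₀=19, period (3,2,12,2,3,38); ℓ=6 even so k=5
i=0: a=19 ⇒ p=19, q=1
…
i=3: a=12 ⇒ p=1678, q=87
i=4: a=2 ⇒ p=3491, q=181
i=5: a=3 ⇒ p=12151, q=630
fundamental: x₁=12151, y₁=630  (since 147646801 − 372·396900 = 1)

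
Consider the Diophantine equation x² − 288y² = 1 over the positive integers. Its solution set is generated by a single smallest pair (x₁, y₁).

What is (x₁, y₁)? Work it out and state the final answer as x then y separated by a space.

17 1

[16; 1,32] for √288; ℓ=2 ⇒ convergent index 1
step 0: (16, 1)  from 16·(1,0) + (0,1)
step 1: (17, 1)  from 1·(16,1) + (1,0)
(x₁, y₁) = (17, 1);  17² − 288·1² = 1 ✓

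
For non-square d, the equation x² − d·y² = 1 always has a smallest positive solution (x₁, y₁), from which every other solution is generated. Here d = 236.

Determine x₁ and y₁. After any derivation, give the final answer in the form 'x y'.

√236 = [15; 2,1,3,5,1,6,1,5,3,1,2,30, …], period ℓ=12 (even) → k=11
k=0  a_k=15  p_k/q_k = 15/1
k=1  a_k=2  p_k/q_k = 31/2
…
k=3  a_k=3  p_k/q_k = 169/11
…
k=5  a_k=1  p_k/q_k = 1060/69
…
k=10  a_k=1  p_k/q_k = 203535/13249
k=11  a_k=2  p_k/q_k = 561799/36570
→ (561799, 36570).  Check: 561799²=315618116401, 236·36570²=315618116400, difference 1.

561799 36570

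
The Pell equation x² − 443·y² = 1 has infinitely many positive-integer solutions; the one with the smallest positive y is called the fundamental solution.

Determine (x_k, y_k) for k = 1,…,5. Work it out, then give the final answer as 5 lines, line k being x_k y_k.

442 21
390727 18564
345402226 16410555
305335177057 14506912056
269915951116162 12824093846949

[21; 21,42] for √443; ℓ=2 ⇒ convergent index 1
k=0  a_k=21  p_k/q_k = 21/1
k=1  a_k=21  p_k/q_k = 442/21
(x₁, y₁) = (442, 21);  442² − 443·21² = 1 ✓
k=2:  x_2 = 442·442+443·21·21 = 390727,  y_2 = 442·21+21·442 = 18564
k=3:  x_3 = 442·390727+443·21·18564 = 345402226,  y_3 = 442·18564+21·390727 = 16410555
k=4:  x_4 = 442·345402226+443·21·16410555 = 305335177057,  y_4 = 442·16410555+21·345402226 = 14506912056
k=5:  x_5 = 442·305335177057+443·21·14506912056 = 269915951116162,  y_5 = 442·14506912056+21·305335177057 = 12824093846949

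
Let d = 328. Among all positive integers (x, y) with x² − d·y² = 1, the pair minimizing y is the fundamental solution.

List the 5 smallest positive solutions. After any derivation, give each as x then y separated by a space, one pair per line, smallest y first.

√328 = [18; 9,36, …], period ℓ=2 (even) → k=1
i=0: a=18 ⇒ p=18, q=1
i=1: a=9 ⇒ p=163, q=9
(x₁, y₁) = (163, 9);  163² − 328·9² = 1 ✓
n=2: (163,9)∘(163,9) = (163·163+328·9·9, 163·9+9·163) = (53137,2934)
n=3: (53137,2934)∘(163,9) = (163·53137+328·9·2934, 163·2934+9·53137) = (17322499,956475)
n=4: (17322499,956475)∘(163,9) = (163·17322499+328·9·956475, 163·956475+9·17322499) = (5647081537,311807916)
n=5: (5647081537,311807916)∘(163,9) = (163·5647081537+328·9·311807916, 163·311807916+9·5647081537) = (1840931258563,101648424141)

163 9
53137 2934
17322499 956475
5647081537 311807916
1840931258563 101648424141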